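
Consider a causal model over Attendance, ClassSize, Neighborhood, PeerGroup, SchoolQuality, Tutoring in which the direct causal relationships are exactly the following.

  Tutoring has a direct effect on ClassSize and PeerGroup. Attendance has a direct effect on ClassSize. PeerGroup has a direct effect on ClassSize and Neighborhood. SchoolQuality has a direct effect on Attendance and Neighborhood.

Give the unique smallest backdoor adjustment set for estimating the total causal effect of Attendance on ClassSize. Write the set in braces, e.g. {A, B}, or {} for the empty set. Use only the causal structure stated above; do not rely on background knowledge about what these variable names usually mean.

{}

Variables eligible for adjustment (non-descendants of Attendance, excluding Attendance and ClassSize): {Neighborhood, PeerGroup, SchoolQuality, Tutoring}.
Backdoor paths from Attendance to ClassSize:
  P1: Attendance <- SchoolQuality -> Neighborhood <- PeerGroup <- Tutoring -> ClassSize
  P2: Attendance <- SchoolQuality -> Neighborhood <- PeerGroup -> ClassSize
Each backdoor path contains an unconditioned collider, so every path is already blocked with the empty conditioning set:
  P1: blocked at collider Neighborhood (neither it nor any descendant is in the conditioning set).
  P2: blocked at collider Neighborhood (neither it nor any descendant is in the conditioning set).
The empty set is therefore the unique smallest valid set.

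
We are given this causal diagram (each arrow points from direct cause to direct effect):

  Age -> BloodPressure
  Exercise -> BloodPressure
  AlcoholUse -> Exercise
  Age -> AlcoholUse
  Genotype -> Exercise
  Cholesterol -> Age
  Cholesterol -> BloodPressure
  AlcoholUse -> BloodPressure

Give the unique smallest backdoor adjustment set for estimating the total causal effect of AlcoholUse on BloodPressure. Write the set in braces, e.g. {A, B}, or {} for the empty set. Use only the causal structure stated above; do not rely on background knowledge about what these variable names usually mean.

{Age}

Variables eligible for adjustment (non-descendants of AlcoholUse, excluding AlcoholUse and BloodPressure): {Age, Cholesterol, Genotype}.
Backdoor paths from AlcoholUse to BloodPressure:
  P1: AlcoholUse <- Age <- Cholesterol -> BloodPressure
  P2: AlcoholUse <- Age -> BloodPressure
The empty set is not sufficient: P1 (AlcoholUse <- Age <- Cholesterol -> BloodPressure) has no collider blocking it and no conditioned non-collider, so it is open.
Try {Age}:
  P1: blocked at chain node Age ∈ conditioning set.
  P2: blocked at fork node Age ∈ conditioning set.
{Age} contains no descendant of AlcoholUse and blocks every backdoor path.
No other singleton works — e.g. {Genotype} leaves P1 open — so {Age} is the unique smallest valid adjustment set.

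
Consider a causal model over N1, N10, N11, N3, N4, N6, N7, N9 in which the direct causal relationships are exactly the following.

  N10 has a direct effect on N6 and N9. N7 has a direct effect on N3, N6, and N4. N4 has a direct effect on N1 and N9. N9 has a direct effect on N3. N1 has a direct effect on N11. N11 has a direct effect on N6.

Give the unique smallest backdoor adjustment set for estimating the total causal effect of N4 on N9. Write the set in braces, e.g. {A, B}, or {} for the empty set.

Variables eligible for adjustment (non-descendants of N4, excluding N4 and N9): {N10, N7}.
Backdoor paths from N4 to N9:
  P1: N4 <- N7 -> N3 <- N9
  P2: N4 <- N7 -> N6 <- N10 -> N9
Each backdoor path contains an unconditioned collider, so every path is already blocked with the empty conditioning set:
  P1: blocked at collider N3 (neither it nor any descendant is in the conditioning set).
  P2: blocked at collider N6 (neither it nor any descendant is in the conditioning set).
The empty set is therefore the unique smallest valid set.

{}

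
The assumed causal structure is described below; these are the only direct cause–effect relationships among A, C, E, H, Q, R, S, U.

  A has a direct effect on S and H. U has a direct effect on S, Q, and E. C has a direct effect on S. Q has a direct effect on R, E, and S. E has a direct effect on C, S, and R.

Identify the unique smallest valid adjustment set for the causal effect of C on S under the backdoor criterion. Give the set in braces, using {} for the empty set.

{E}

Variables eligible for adjustment (non-descendants of C, excluding C and S): {A, E, H, Q, R, U}.
Backdoor paths from C to S:
  P1: C <- E <- U -> Q -> S
  P2: C <- E <- U -> S
  P3: C <- E <- Q <- U -> S
  P4: C <- E <- Q -> S
  P5: C <- E -> R <- Q <- U -> S
  P6: C <- E -> R <- Q -> S
  P7: C <- E -> S
The empty set is not sufficient: P1 (C <- E <- U -> Q -> S) has no collider blocking it and no conditioned non-collider, so it is open.
Try {E}:
  P1: blocked at chain node E ∈ conditioning set.
  P2: blocked at chain node E ∈ conditioning set.
  P3: blocked at chain node E ∈ conditioning set.
  P4: blocked at chain node E ∈ conditioning set.
  P5: blocked at fork node E ∈ conditioning set.
  P6: blocked at fork node E ∈ conditioning set.
  P7: blocked at fork node E ∈ conditioning set.
{E} contains no descendant of C and blocks every backdoor path.
No other singleton works — e.g. {U} leaves P4 open — so {E} is the unique smallest valid adjustment set.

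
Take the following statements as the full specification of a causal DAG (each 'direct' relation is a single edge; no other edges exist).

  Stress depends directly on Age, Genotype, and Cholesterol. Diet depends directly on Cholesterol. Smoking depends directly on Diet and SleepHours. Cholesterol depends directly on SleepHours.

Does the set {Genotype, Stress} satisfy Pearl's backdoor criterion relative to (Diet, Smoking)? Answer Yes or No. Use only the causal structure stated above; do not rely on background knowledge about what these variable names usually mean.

No

Backdoor paths from Diet to Smoking (paths whose first edge points into Diet):
  P1: Diet <- Cholesterol <- SleepHours -> Smoking
Condition 1 (no descendant of Diet in the set): holds — descendants of Diet are {Smoking}; none are in {Genotype, Stress}.
Condition 2 (every backdoor path blocked by {Genotype, Stress}):
  P1: open — no interior node is in the conditioning set.
{Genotype, Stress} does not satisfy the backdoor criterion.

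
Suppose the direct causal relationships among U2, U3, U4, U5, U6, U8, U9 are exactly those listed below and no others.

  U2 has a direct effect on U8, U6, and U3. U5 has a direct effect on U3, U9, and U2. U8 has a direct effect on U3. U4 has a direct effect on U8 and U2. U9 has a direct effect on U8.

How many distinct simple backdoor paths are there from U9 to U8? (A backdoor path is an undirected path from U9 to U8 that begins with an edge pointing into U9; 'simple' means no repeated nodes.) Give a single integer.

A backdoor path from U9 to U8 is any simple undirected path whose first edge points into U9 (i.e. leaves U9 via a parent).
Parents of U9: {U5}.
Enumerating:
  P1: U9 <- U5 -> U2 <- U4 -> U8
  P2: U9 <- U5 -> U2 -> U8
  P3: U9 <- U5 -> U2 -> U3 <- U8
  P4: U9 <- U5 -> U3 <- U2 <- U4 -> U8
  P5: U9 <- U5 -> U3 <- U2 -> U8
  P6: U9 <- U5 -> U3 <- U8
That exhausts the simple backdoor paths. Count: 6.

6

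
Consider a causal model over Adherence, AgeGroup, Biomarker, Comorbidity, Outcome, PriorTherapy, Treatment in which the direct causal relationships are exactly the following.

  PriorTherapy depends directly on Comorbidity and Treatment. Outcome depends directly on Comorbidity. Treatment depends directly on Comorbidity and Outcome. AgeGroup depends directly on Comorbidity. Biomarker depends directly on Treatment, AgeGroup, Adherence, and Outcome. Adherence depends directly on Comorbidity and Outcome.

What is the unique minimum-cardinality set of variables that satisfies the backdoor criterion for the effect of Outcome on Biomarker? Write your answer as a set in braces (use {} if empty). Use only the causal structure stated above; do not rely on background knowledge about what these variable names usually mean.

Variables eligible for adjustment (non-descendants of Outcome, excluding Outcome and Biomarker): {AgeGroup, Comorbidity}.
Backdoor paths from Outcome to Biomarker:
  P1: Outcome <- Comorbidity -> Treatment -> Biomarker
  P2: Outcome <- Comorbidity -> Adherence -> Biomarker
  P3: Outcome <- Comorbidity -> AgeGroup -> Biomarker
  P4: Outcome <- Comorbidity -> PriorTherapy <- Treatment -> Biomarker
The empty set is not sufficient: P1 (Outcome <- Comorbidity -> Treatment -> Biomarker) has no collider blocking it and no conditioned non-collider, so it is open.
Try {Comorbidity}:
  P1: blocked at fork node Comorbidity ∈ conditioning set.
  P2: blocked at fork node Comorbidity ∈ conditioning set.
  P3: blocked at fork node Comorbidity ∈ conditioning set.
  P4: blocked at fork node Comorbidity ∈ conditioning set.
{Comorbidity} contains no descendant of Outcome and blocks every backdoor path.
No other singleton works — e.g. {AgeGroup} leaves P1 open — so {Comorbidity} is the unique smallest valid adjustment set.

{Comorbidity}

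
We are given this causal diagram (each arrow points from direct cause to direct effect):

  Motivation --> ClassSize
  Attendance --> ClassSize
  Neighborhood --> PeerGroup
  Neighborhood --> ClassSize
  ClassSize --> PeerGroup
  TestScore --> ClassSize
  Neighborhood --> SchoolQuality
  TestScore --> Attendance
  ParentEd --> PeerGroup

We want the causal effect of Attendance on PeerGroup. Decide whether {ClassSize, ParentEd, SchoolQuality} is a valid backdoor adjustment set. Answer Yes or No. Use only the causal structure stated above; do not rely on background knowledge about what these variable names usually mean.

Backdoor paths from Attendance to PeerGroup (paths whose first edge points into Attendance):
  P1: Attendance <- TestScore -> ClassSize <- Neighborhood -> PeerGroup
  P2: Attendance <- TestScore -> ClassSize -> PeerGroup
Condition 1 (no descendant of Attendance in the set): FAILS — ClassSize is a descendant of Attendance.
Condition 2 (every backdoor path blocked by {ClassSize, ParentEd, SchoolQuality}):
  P1: open — collider(s) ClassSize are conditioned on (or have a conditioned descendant) and no non-collider on the path is in the set.
  P2: blocked at chain node ClassSize ∈ conditioning set.
{ClassSize, ParentEd, SchoolQuality} does not satisfy the backdoor criterion.

No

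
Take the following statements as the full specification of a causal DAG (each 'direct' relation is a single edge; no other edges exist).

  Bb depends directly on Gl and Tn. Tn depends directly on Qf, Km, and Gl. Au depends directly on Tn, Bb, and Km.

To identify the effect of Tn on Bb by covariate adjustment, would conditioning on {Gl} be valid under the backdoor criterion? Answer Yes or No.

Yes

Backdoor paths from Tn to Bb (paths whose first edge points into Tn):
  P1: Tn <- Gl -> Bb
  P2: Tn <- Km -> Au <- Bb
Condition 1 (no descendant of Tn in the set): holds — descendants of Tn are {Au, Bb}; none are in {Gl}.
Condition 2 (every backdoor path blocked by {Gl}):
  P1: blocked at fork node Gl ∈ conditioning set.
  P2: blocked at collider Au (neither it nor any descendant is in the conditioning set).
{Gl} satisfies the backdoor criterion.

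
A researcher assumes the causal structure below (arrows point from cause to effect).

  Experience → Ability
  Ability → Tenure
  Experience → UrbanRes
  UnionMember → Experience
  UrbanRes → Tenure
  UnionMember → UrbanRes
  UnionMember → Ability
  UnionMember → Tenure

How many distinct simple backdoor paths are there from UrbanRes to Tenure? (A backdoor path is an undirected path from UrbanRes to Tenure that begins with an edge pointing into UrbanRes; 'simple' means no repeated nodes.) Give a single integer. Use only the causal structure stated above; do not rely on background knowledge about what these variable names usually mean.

7

A backdoor path from UrbanRes to Tenure is any simple undirected path whose first edge points into UrbanRes (i.e. leaves UrbanRes via a parent).
Parents of UrbanRes: {Experience, UnionMember}.
Enumerating:
  P1: UrbanRes <- UnionMember -> Experience -> Ability -> Tenure
  P2: UrbanRes <- UnionMember -> Ability -> Tenure
  P3: UrbanRes <- UnionMember -> Tenure
  P4: UrbanRes <- Experience <- UnionMember -> Ability -> Tenure
  P5: UrbanRes <- Experience <- UnionMember -> Tenure
  P6: UrbanRes <- Experience -> Ability <- UnionMember -> Tenure
  P7: UrbanRes <- Experience -> Ability -> Tenure
That exhausts the simple backdoor paths. Count: 7.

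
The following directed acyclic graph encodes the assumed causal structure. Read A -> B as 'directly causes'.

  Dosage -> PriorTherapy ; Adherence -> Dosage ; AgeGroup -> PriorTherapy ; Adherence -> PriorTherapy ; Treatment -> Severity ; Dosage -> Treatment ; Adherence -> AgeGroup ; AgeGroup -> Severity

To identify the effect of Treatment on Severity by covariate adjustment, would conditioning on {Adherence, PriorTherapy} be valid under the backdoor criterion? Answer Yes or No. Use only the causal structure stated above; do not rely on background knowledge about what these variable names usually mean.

Backdoor paths from Treatment to Severity (paths whose first edge points into Treatment):
  P1: Treatment <- Dosage <- Adherence -> AgeGroup -> Severity
  P2: Treatment <- Dosage <- Adherence -> PriorTherapy <- AgeGroup -> Severity
  P3: Treatment <- Dosage -> PriorTherapy <- Adherence -> AgeGroup -> Severity
  P4: Treatment <- Dosage -> PriorTherapy <- AgeGroup -> Severity
Condition 1 (no descendant of Treatment in the set): holds — descendants of Treatment are {Severity}; none are in {Adherence, PriorTherapy}.
Condition 2 (every backdoor path blocked by {Adherence, PriorTherapy}):
  P1: blocked at fork node Adherence ∈ conditioning set.
  P2: blocked at fork node Adherence ∈ conditioning set.
  P3: blocked at fork node Adherence ∈ conditioning set.
  P4: open — collider(s) PriorTherapy are conditioned on (or have a conditioned descendant) and no non-collider on the path is in the set.
{Adherence, PriorTherapy} does not satisfy the backdoor criterion.

No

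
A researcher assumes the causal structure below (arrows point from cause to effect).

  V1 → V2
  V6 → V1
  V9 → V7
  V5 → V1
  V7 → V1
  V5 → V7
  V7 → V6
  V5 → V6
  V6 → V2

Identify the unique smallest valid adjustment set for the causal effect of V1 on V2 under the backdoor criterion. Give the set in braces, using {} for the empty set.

{V6}

Variables eligible for adjustment (non-descendants of V1, excluding V1 and V2): {V5, V6, V7, V9}.
Backdoor paths from V1 to V2:
  P1: V1 <- V5 -> V7 -> V6 -> V2
  P2: V1 <- V5 -> V6 -> V2
  P3: V1 <- V7 <- V5 -> V6 -> V2
  P4: V1 <- V7 -> V6 -> V2
  P5: V1 <- V6 -> V2
The empty set is not sufficient: P1 (V1 <- V5 -> V7 -> V6 -> V2) has no collider blocking it and no conditioned non-collider, so it is open.
Try {V6}:
  P1: blocked at chain node V6 ∈ conditioning set.
  P2: blocked at chain node V6 ∈ conditioning set.
  P3: blocked at chain node V6 ∈ conditioning set.
  P4: blocked at chain node V6 ∈ conditioning set.
  P5: blocked at fork node V6 ∈ conditioning set.
{V6} contains no descendant of V1 and blocks every backdoor path.
No other singleton works — e.g. {V5} leaves P4 open — so {V6} is the unique smallest valid adjustment set.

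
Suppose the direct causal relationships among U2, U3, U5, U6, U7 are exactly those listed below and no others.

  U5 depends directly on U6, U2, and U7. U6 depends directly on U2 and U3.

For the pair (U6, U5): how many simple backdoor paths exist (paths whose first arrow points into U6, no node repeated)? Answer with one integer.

A backdoor path from U6 to U5 is any simple undirected path whose first edge points into U6 (i.e. leaves U6 via a parent).
Parents of U6: {U2, U3}.
Enumerating:
  P1: U6 <- U2 -> U5
That exhausts the simple backdoor paths. Count: 1.

1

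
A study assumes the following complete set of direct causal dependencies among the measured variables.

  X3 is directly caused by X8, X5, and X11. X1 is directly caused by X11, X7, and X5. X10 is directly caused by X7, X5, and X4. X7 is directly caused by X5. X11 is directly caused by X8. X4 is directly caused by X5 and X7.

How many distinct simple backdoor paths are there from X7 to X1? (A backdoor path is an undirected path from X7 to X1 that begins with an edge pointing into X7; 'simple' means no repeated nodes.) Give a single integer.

3

A backdoor path from X7 to X1 is any simple undirected path whose first edge points into X7 (i.e. leaves X7 via a parent).
Parents of X7: {X5}.
Enumerating:
  P1: X7 <- X5 -> X3 <- X8 -> X11 -> X1
  P2: X7 <- X5 -> X3 <- X11 -> X1
  P3: X7 <- X5 -> X1
That exhausts the simple backdoor paths. Count: 3.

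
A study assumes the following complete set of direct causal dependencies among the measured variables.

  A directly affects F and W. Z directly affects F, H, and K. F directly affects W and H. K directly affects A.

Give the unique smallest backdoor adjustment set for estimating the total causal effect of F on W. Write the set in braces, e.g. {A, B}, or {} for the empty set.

Variables eligible for adjustment (non-descendants of F, excluding F and W): {A, K, Z}.
Backdoor paths from F to W:
  P1: F <- Z -> K -> A -> W
  P2: F <- A -> W
The empty set is not sufficient: P1 (F <- Z -> K -> A -> W) has no collider blocking it and no conditioned non-collider, so it is open.
Try {A}:
  P1: blocked at chain node A ∈ conditioning set.
  P2: blocked at fork node A ∈ conditioning set.
{A} contains no descendant of F and blocks every backdoor path.
No other singleton works — e.g. {Z} leaves P2 open — so {A} is the unique smallest valid adjustment set.

{A}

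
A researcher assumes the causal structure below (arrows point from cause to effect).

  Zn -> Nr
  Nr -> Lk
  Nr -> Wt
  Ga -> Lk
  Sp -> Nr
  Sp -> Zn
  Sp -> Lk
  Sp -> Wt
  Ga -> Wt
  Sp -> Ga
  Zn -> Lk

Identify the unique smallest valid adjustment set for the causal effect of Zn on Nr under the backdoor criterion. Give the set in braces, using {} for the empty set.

Variables eligible for adjustment (non-descendants of Zn, excluding Zn and Nr): {Ga, Sp}.
Backdoor paths from Zn to Nr:
  P1: Zn <- Sp -> Ga -> Wt <- Nr
  P2: Zn <- Sp -> Ga -> Lk <- Nr
  P3: Zn <- Sp -> Nr
  P4: Zn <- Sp -> Wt <- Ga -> Lk <- Nr
  P5: Zn <- Sp -> Wt <- Nr
  P6: Zn <- Sp -> Lk <- Ga -> Wt <- Nr
  P7: Zn <- Sp -> Lk <- Nr
The empty set is not sufficient: P3 (Zn <- Sp -> Nr) has no collider blocking it and no conditioned non-collider, so it is open.
Try {Sp}:
  P1: blocked at fork node Sp ∈ conditioning set.
  P2: blocked at fork node Sp ∈ conditioning set.
  P3: blocked at fork node Sp ∈ conditioning set.
  P4: blocked at fork node Sp ∈ conditioning set.
  P5: blocked at fork node Sp ∈ conditioning set.
  P6: blocked at fork node Sp ∈ conditioning set.
  P7: blocked at fork node Sp ∈ conditioning set.
{Sp} contains no descendant of Zn and blocks every backdoor path.
No other singleton works — e.g. {Ga} leaves P3 open — so {Sp} is the unique smallest valid adjustment set.

{Sp}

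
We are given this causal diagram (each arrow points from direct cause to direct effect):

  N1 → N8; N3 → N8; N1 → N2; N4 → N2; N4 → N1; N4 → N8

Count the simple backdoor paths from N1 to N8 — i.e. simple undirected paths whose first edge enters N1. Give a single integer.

A backdoor path from N1 to N8 is any simple undirected path whose first edge points into N1 (i.e. leaves N1 via a parent).
Parents of N1: {N4}.
Enumerating:
  P1: N1 <- N4 -> N8
That exhausts the simple backdoor paths. Count: 1.

1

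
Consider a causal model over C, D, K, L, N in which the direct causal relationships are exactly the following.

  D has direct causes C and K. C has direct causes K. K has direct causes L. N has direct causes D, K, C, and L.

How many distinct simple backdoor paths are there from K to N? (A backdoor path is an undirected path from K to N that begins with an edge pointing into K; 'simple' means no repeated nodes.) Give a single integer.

1

A backdoor path from K to N is any simple undirected path whose first edge points into K (i.e. leaves K via a parent).
Parents of K: {L}.
Enumerating:
  P1: K <- L -> N
That exhausts the simple backdoor paths. Count: 1.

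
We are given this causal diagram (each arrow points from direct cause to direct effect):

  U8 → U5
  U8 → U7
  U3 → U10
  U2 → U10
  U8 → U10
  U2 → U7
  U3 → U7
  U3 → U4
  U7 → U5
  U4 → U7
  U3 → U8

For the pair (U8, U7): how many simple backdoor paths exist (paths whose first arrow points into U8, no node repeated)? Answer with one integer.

A backdoor path from U8 to U7 is any simple undirected path whose first edge points into U8 (i.e. leaves U8 via a parent).
Parents of U8: {U3}.
Enumerating:
  P1: U8 <- U3 -> U4 -> U7
  P2: U8 <- U3 -> U7
  P3: U8 <- U3 -> U10 <- U2 -> U7
That exhausts the simple backdoor paths. Count: 3.

3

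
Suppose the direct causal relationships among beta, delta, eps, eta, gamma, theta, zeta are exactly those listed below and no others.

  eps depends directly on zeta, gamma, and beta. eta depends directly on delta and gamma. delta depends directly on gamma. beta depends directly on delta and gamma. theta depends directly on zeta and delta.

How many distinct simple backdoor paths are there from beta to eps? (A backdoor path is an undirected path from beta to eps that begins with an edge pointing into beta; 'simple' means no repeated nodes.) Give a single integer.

6

A backdoor path from beta to eps is any simple undirected path whose first edge points into beta (i.e. leaves beta via a parent).
Parents of beta: {delta, gamma}.
Enumerating:
  P1: beta <- gamma -> delta -> theta <- zeta -> eps
  P2: beta <- gamma -> eps
  P3: beta <- gamma -> eta <- delta -> theta <- zeta -> eps
  P4: beta <- delta <- gamma -> eps
  P5: beta <- delta -> eta <- gamma -> eps
  P6: beta <- delta -> theta <- zeta -> eps
That exhausts the simple backdoor paths. Count: 6.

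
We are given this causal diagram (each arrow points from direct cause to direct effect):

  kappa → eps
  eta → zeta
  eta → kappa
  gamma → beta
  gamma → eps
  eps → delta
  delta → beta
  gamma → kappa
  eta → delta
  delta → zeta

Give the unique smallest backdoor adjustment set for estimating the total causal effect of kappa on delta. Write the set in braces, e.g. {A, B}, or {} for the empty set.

{eta, gamma}

Variables eligible for adjustment (non-descendants of kappa, excluding kappa and delta): {eta, gamma}.
Backdoor paths from kappa to delta:
  P1: kappa <- eta -> delta
  P2: kappa <- eta -> zeta <- delta
  P3: kappa <- gamma -> eps -> delta
  P4: kappa <- gamma -> beta <- delta
The empty set is not sufficient: P1 (kappa <- eta -> delta) has no collider blocking it and no conditioned non-collider, so it is open.
Try {eta, gamma}:
  P1: blocked at fork node eta ∈ conditioning set.
  P2: blocked at fork node eta ∈ conditioning set.
  P3: blocked at fork node gamma ∈ conditioning set.
  P4: blocked at fork node gamma ∈ conditioning set.
{eta, gamma} contains no descendant of kappa and blocks every backdoor path.
Every element of {eta, gamma} is needed (dropping eta leaves P1 open; dropping gamma leaves P3 open), so no proper subset is valid.
Among all size-2 subsets of the eligible variables, only {eta, gamma} blocks every backdoor path, so it is the unique smallest valid adjustment set.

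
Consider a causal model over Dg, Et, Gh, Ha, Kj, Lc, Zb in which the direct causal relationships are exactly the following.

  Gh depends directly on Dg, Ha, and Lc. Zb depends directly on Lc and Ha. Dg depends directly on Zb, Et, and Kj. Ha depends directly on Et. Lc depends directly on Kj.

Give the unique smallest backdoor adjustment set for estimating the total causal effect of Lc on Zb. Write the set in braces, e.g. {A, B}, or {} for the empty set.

{}

Variables eligible for adjustment (non-descendants of Lc, excluding Lc and Zb): {Et, Ha, Kj}.
Backdoor paths from Lc to Zb:
  P1: Lc <- Kj -> Dg <- Et -> Ha -> Zb
  P2: Lc <- Kj -> Dg <- Zb
  P3: Lc <- Kj -> Dg -> Gh <- Ha -> Zb
Each backdoor path contains an unconditioned collider, so every path is already blocked with the empty conditioning set:
  P1: blocked at collider Dg (neither it nor any descendant is in the conditioning set).
  P2: blocked at collider Dg (neither it nor any descendant is in the conditioning set).
  P3: blocked at collider Gh (neither it nor any descendant is in the conditioning set).
The empty set is therefore the unique smallest valid set.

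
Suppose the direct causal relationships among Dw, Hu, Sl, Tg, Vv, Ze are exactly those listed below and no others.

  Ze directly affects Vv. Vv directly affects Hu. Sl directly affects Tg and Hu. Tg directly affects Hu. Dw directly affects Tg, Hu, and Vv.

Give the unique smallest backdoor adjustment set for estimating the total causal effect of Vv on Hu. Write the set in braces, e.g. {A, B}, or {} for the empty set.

{Dw}

Variables eligible for adjustment (non-descendants of Vv, excluding Vv and Hu): {Dw, Sl, Tg, Ze}.
Backdoor paths from Vv to Hu:
  P1: Vv <- Dw -> Tg <- Sl -> Hu
  P2: Vv <- Dw -> Tg -> Hu
  P3: Vv <- Dw -> Hu
The empty set is not sufficient: P2 (Vv <- Dw -> Tg -> Hu) has no collider blocking it and no conditioned non-collider, so it is open.
Try {Dw}:
  P1: blocked at fork node Dw ∈ conditioning set.
  P2: blocked at fork node Dw ∈ conditioning set.
  P3: blocked at fork node Dw ∈ conditioning set.
{Dw} contains no descendant of Vv and blocks every backdoor path.
No other singleton works — e.g. {Sl} leaves P2 open — so {Dw} is the unique smallest valid adjustment set.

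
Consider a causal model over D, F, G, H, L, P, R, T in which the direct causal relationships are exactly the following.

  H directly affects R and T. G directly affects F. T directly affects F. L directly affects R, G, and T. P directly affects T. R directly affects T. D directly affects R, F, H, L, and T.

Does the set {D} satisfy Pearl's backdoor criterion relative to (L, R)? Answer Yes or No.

Backdoor paths from L to R (paths whose first edge points into L):
  P1: L <- D -> H -> R
  P2: L <- D -> H -> T <- R
  P3: L <- D -> R
  P4: L <- D -> T <- H -> R
  P5: L <- D -> T <- R
  P6: L <- D -> F <- T <- H -> R
  P7: L <- D -> F <- T <- R
Condition 1 (no descendant of L in the set): holds — descendants of L are {F, G, R, T}; none are in {D}.
Condition 2 (every backdoor path blocked by {D}):
  P1: blocked at fork node D ∈ conditioning set.
  P2: blocked at fork node D ∈ conditioning set.
  P3: blocked at fork node D ∈ conditioning set.
  P4: blocked at fork node D ∈ conditioning set.
  P5: blocked at fork node D ∈ conditioning set.
  P6: blocked at fork node D ∈ conditioning set.
  P7: blocked at fork node D ∈ conditioning set.
{D} satisfies the backdoor criterion.

Yes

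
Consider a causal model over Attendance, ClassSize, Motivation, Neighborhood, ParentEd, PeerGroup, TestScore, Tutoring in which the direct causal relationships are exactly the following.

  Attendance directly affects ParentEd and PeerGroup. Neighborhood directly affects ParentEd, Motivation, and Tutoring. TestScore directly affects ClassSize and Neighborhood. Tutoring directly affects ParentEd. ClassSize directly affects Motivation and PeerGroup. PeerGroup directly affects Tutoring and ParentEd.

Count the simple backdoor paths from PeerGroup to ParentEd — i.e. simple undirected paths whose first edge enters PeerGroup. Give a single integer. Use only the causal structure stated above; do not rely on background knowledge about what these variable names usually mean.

A backdoor path from PeerGroup to ParentEd is any simple undirected path whose first edge points into PeerGroup (i.e. leaves PeerGroup via a parent).
Parents of PeerGroup: {Attendance, ClassSize}.
Enumerating:
  P1: PeerGroup <- Attendance -> ParentEd
  P2: PeerGroup <- ClassSize <- TestScore -> Neighborhood -> Tutoring -> ParentEd
  P3: PeerGroup <- ClassSize <- TestScore -> Neighborhood -> ParentEd
  P4: PeerGroup <- ClassSize -> Motivation <- Neighborhood -> Tutoring -> ParentEd
  P5: PeerGroup <- ClassSize -> Motivation <- Neighborhood -> ParentEd
That exhausts the simple backdoor paths. Count: 5.

5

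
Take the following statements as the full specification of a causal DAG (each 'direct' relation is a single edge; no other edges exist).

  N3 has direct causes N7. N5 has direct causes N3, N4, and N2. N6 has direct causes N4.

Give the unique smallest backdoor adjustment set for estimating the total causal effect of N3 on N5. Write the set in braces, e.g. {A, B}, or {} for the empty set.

Variables eligible for adjustment (non-descendants of N3, excluding N3 and N5): {N2, N4, N6, N7}.
Backdoor paths from N3 to N5:
  (none)
With no backdoor paths the empty set already satisfies the criterion, and it is trivially minimal.

{}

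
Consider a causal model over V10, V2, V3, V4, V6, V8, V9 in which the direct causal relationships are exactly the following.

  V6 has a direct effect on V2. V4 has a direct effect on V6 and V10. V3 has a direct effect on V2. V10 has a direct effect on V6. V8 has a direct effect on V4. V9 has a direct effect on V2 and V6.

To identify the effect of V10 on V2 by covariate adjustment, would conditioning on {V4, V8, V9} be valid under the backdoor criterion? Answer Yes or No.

Yes

Backdoor paths from V10 to V2 (paths whose first edge points into V10):
  P1: V10 <- V4 -> V6 <- V9 -> V2
  P2: V10 <- V4 -> V6 -> V2
Condition 1 (no descendant of V10 in the set): holds — descendants of V10 are {V2, V6}; none are in {V4, V8, V9}.
Condition 2 (every backdoor path blocked by {V4, V8, V9}):
  P1: blocked at fork node V4 ∈ conditioning set.
  P2: blocked at fork node V4 ∈ conditioning set.
{V4, V8, V9} satisfies the backdoor criterion.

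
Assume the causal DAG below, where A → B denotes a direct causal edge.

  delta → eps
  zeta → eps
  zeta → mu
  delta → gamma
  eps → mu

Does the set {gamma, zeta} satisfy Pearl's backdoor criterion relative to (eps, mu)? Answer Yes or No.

Backdoor paths from eps to mu (paths whose first edge points into eps):
  P1: eps <- zeta -> mu
Condition 1 (no descendant of eps in the set): holds — descendants of eps are {mu}; none are in {gamma, zeta}.
Condition 2 (every backdoor path blocked by {gamma, zeta}):
  P1: blocked at fork node zeta ∈ conditioning set.
{gamma, zeta} satisfies the backdoor criterion.

Yes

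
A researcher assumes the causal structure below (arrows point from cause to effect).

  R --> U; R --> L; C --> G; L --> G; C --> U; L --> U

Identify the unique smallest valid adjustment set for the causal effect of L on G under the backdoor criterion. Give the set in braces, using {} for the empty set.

{}

Variables eligible for adjustment (non-descendants of L, excluding L and G): {C, R}.
Backdoor paths from L to G:
  P1: L <- R -> U <- C -> G
Each backdoor path contains an unconditioned collider, so every path is already blocked with the empty conditioning set:
  P1: blocked at collider U (neither it nor any descendant is in the conditioning set).
The empty set is therefore the unique smallest valid set.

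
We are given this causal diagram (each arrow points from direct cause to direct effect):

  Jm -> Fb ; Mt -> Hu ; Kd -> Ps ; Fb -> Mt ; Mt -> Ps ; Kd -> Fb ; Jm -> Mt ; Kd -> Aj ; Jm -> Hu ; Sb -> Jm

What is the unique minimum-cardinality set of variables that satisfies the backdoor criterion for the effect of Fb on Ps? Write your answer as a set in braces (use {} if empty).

{Jm, Kd}

Variables eligible for adjustment (non-descendants of Fb, excluding Fb and Ps): {Aj, Jm, Kd, Sb}.
Backdoor paths from Fb to Ps:
  P1: Fb <- Kd -> Ps
  P2: Fb <- Jm -> Mt -> Ps
  P3: Fb <- Jm -> Hu <- Mt -> Ps
The empty set is not sufficient: P1 (Fb <- Kd -> Ps) has no collider blocking it and no conditioned non-collider, so it is open.
Try {Jm, Kd}:
  P1: blocked at fork node Kd ∈ conditioning set.
  P2: blocked at fork node Jm ∈ conditioning set.
  P3: blocked at fork node Jm ∈ conditioning set.
{Jm, Kd} contains no descendant of Fb and blocks every backdoor path.
Every element of {Jm, Kd} is needed (dropping Jm leaves P2 open; dropping Kd leaves P1 open), so no proper subset is valid.
Among all size-2 subsets of the eligible variables, only {Jm, Kd} blocks every backdoor path, so it is the unique smallest valid adjustment set.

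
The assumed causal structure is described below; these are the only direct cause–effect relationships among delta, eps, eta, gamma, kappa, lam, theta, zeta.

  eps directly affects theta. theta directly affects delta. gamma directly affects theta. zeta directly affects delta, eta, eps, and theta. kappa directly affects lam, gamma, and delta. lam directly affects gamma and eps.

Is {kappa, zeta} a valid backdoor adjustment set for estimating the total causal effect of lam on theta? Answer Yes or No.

Yes

Backdoor paths from lam to theta (paths whose first edge points into lam):
  P1: lam <- kappa -> gamma -> theta
  P2: lam <- kappa -> delta <- zeta -> eps -> theta
  P3: lam <- kappa -> delta <- zeta -> theta
  P4: lam <- kappa -> delta <- theta
Condition 1 (no descendant of lam in the set): holds — descendants of lam are {delta, eps, gamma, theta}; none are in {kappa, zeta}.
Condition 2 (every backdoor path blocked by {kappa, zeta}):
  P1: blocked at fork node kappa ∈ conditioning set.
  P2: blocked at fork node kappa ∈ conditioning set.
  P3: blocked at fork node kappa ∈ conditioning set.
  P4: blocked at fork node kappa ∈ conditioning set.
{kappa, zeta} satisfies the backdoor criterion.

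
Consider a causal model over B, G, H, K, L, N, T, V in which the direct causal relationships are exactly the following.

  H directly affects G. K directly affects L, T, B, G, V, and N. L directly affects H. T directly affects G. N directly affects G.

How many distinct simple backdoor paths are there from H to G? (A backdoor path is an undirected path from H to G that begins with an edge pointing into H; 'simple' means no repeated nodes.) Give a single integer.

3

A backdoor path from H to G is any simple undirected path whose first edge points into H (i.e. leaves H via a parent).
Parents of H: {L}.
Enumerating:
  P1: H <- L <- K -> N -> G
  P2: H <- L <- K -> T -> G
  P3: H <- L <- K -> G
That exhausts the simple backdoor paths. Count: 3.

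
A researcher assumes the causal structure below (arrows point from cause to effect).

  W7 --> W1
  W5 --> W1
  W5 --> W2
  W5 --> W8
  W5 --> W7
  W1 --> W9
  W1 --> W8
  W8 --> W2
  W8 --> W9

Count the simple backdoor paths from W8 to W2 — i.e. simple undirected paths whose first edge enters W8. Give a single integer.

A backdoor path from W8 to W2 is any simple undirected path whose first edge points into W8 (i.e. leaves W8 via a parent).
Parents of W8: {W1, W5}.
Enumerating:
  P1: W8 <- W5 -> W2
  P2: W8 <- W1 <- W5 -> W2
  P3: W8 <- W1 <- W7 <- W5 -> W2
That exhausts the simple backdoor paths. Count: 3.

3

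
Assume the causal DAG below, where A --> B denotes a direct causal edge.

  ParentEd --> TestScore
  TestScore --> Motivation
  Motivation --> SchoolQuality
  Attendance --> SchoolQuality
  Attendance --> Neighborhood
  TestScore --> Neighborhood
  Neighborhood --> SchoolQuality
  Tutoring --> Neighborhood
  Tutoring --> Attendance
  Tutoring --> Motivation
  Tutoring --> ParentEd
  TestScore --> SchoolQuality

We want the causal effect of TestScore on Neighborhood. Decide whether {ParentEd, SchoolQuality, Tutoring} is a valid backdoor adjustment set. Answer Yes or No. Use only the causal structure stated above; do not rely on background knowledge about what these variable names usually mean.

Backdoor paths from TestScore to Neighborhood (paths whose first edge points into TestScore):
  P1: TestScore <- ParentEd <- Tutoring -> Motivation -> SchoolQuality <- Attendance -> Neighborhood
  P2: TestScore <- ParentEd <- Tutoring -> Motivation -> SchoolQuality <- Neighborhood
  P3: TestScore <- ParentEd <- Tutoring -> Attendance -> Neighborhood
  P4: TestScore <- ParentEd <- Tutoring -> Attendance -> SchoolQuality <- Neighborhood
  P5: TestScore <- ParentEd <- Tutoring -> Neighborhood
Condition 1 (no descendant of TestScore in the set): FAILS — SchoolQuality is a descendant of TestScore.
Condition 2 (every backdoor path blocked by {ParentEd, SchoolQuality, Tutoring}):
  P1: blocked at chain node ParentEd ∈ conditioning set.
  P2: blocked at chain node ParentEd ∈ conditioning set.
  P3: blocked at chain node ParentEd ∈ conditioning set.
  P4: blocked at chain node ParentEd ∈ conditioning set.
  P5: blocked at chain node ParentEd ∈ conditioning set.
{ParentEd, SchoolQuality, Tutoring} does not satisfy the backdoor criterion.

No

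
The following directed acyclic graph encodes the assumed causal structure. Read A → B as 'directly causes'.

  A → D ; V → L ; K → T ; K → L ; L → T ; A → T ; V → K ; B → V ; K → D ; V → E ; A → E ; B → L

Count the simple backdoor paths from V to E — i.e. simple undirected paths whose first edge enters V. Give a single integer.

4

A backdoor path from V to E is any simple undirected path whose first edge points into V (i.e. leaves V via a parent).
Parents of V: {B}.
Enumerating:
  P1: V <- B -> L <- K -> D <- A -> E
  P2: V <- B -> L <- K -> T <- A -> E
  P3: V <- B -> L -> T <- A -> E
  P4: V <- B -> L -> T <- K -> D <- A -> E
That exhausts the simple backdoor paths. Count: 4.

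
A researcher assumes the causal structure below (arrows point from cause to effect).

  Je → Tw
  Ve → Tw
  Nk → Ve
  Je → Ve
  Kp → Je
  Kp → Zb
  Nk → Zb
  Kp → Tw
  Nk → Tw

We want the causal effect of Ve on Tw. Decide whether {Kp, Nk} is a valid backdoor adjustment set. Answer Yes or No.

Backdoor paths from Ve to Tw (paths whose first edge points into Ve):
  P1: Ve <- Je <- Kp -> Zb <- Nk -> Tw
  P2: Ve <- Je <- Kp -> Tw
  P3: Ve <- Je -> Tw
  P4: Ve <- Nk -> Zb <- Kp -> Je -> Tw
  P5: Ve <- Nk -> Zb <- Kp -> Tw
  P6: Ve <- Nk -> Tw
Condition 1 (no descendant of Ve in the set): holds — descendants of Ve are {Tw}; none are in {Kp, Nk}.
Condition 2 (every backdoor path blocked by {Kp, Nk}):
  P1: blocked at fork node Kp ∈ conditioning set.
  P2: blocked at fork node Kp ∈ conditioning set.
  P3: open — no interior node is in the conditioning set.
  P4: blocked at fork node Nk ∈ conditioning set.
  P5: blocked at fork node Nk ∈ conditioning set.
  P6: blocked at fork node Nk ∈ conditioning set.
{Kp, Nk} does not satisfy the backdoor criterion.

No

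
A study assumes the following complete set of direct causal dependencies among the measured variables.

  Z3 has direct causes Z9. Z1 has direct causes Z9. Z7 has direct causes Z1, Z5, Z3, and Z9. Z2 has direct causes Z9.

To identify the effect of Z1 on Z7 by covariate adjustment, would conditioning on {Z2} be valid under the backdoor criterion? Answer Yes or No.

No

Backdoor paths from Z1 to Z7 (paths whose first edge points into Z1):
  P1: Z1 <- Z9 -> Z3 -> Z7
  P2: Z1 <- Z9 -> Z7
Condition 1 (no descendant of Z1 in the set): holds — descendants of Z1 are {Z7}; none are in {Z2}.
Condition 2 (every backdoor path blocked by {Z2}):
  P1: open — no interior node is in the conditioning set.
  P2: open — no interior node is in the conditioning set.
{Z2} does not satisfy the backdoor criterion.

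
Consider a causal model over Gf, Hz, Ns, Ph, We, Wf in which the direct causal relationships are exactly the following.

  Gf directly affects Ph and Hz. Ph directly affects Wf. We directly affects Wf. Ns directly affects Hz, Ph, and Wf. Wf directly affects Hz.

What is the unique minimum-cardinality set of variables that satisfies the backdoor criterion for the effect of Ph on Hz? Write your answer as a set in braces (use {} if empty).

Variables eligible for adjustment (non-descendants of Ph, excluding Ph and Hz): {Gf, Ns, We}.
Backdoor paths from Ph to Hz:
  P1: Ph <- Gf -> Hz
  P2: Ph <- Ns -> Wf -> Hz
  P3: Ph <- Ns -> Hz
The empty set is not sufficient: P1 (Ph <- Gf -> Hz) has no collider blocking it and no conditioned non-collider, so it is open.
Try {Gf, Ns}:
  P1: blocked at fork node Gf ∈ conditioning set.
  P2: blocked at fork node Ns ∈ conditioning set.
  P3: blocked at fork node Ns ∈ conditioning set.
{Gf, Ns} contains no descendant of Ph and blocks every backdoor path.
Every element of {Gf, Ns} is needed (dropping Gf leaves P1 open; dropping Ns leaves P2 open), so no proper subset is valid.
Among all size-2 subsets of the eligible variables, only {Gf, Ns} blocks every backdoor path, so it is the unique smallest valid adjustment set.

{Gf, Ns}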